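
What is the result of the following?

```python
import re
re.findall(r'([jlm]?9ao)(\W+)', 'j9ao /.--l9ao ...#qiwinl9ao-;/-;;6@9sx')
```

[('j9ao', ' /.--'), ('l9ao', ' ...#'), ('l9ao', '-;/-;;')]

This matches optionally one of [jlm], then the literal '9ao' (captured); then one or more of a non-word character (captured).
Matches: at [0:9] match 'j9ao /.--', groups = ('j9ao', ' /.--'); at [9:18] match 'l9ao ...#', groups = ('l9ao', ' ...#'); at [23:33] match 'l9ao-;/-;;', groups = ('l9ao', '-;/-;;').
Multiple groups make `findall` return tuples — one 2-tuple for each match.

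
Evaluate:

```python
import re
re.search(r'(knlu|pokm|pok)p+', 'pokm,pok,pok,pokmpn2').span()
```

(13, 18)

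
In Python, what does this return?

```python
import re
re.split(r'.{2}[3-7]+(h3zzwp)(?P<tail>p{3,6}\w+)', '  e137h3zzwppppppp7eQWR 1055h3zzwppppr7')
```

This matches exactly 2 of any character, then one or more of a character in [3-7]; then the literal 'h3z', then the literal 'zwp' (captured); then 3 to 6 of the literal 'p', then one or more of a word character (captured as 'tail').
Matches to split on: at [2:23] → 'e137h3zzwppppppp7eQWR'; at [24:39] → '1055h3zzwppppr7'.
With a capturing group present, the delimiter's captured portion is kept in the result list.

['  ', 'h3zzwp', 'pppppp7eQWR', ' ', 'h3zzwp', 'pppr7', '']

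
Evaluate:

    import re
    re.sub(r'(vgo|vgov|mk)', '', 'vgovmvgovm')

The regex engine tests alternatives in the order written; an earlier branch that matches wins even if a later one would match more.
Matches: at [0:3] → 'vgo'; at [5:8] → 'vgo'.
Every occurrence is swapped for ''.

'vmvm'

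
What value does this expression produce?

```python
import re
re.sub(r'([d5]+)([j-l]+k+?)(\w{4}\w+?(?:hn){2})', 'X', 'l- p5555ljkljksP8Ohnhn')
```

'l- pX'

Pattern: one or more of one of [d5] (captured); then one or more of a character in [j-l], then one or more of a literal 'k' (lazy) (captured); then exactly 4 of a word character, then one or more of a word character (lazy), then the literal 'hn' repeated 2 times (captured).
Matches: at [4:22] → '5555ljkljksP8Ohnhn'.
Each match is replaced by 'X'.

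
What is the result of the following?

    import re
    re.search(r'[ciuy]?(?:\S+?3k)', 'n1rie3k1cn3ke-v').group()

'n1rie3k'

This matches optionally one of [ciuy]; then one or more of a non-whitespace character (lazy), then the literal '3k' (non-capturing group).
`re.search` tries every starting position until one works.
The match spans [0:7] → 'n1rie3k'.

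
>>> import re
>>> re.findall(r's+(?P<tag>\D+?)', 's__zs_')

The pattern matches one or more of a literal 's'; then one or more of a non-digit (lazy) (captured as 'tag').
Scanning left to right: at [0:2] match 's_', group 1 = '_'; at [4:6] match 's_', group 1 = '_'.
Because there's exactly one group, `findall` drops the full match and keeps group 1 from each hit.

['_', '_']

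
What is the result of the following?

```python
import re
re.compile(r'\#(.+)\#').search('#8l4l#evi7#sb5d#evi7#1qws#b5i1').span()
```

`re.search` scans for the first position where the pattern succeeds.
The match spans [0:26] → '#8l4l#evi7#sb5d#evi7#1qws#'.
Captured: group 1 = '8l4l#evi7#sb5d#evi7#1qws'.

(0, 26)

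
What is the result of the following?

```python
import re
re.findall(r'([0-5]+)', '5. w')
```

With a single group, `findall` returns only what that group captured — 1 item.

['5']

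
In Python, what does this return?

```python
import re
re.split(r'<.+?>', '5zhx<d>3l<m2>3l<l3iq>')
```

['5zhx', '3l', '3l', '']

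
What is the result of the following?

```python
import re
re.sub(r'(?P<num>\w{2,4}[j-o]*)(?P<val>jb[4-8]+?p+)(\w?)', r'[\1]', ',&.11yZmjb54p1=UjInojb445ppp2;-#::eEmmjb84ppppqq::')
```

',&.[11yZm]=[UjIno];-#::[eEmm]q::'

Pattern: 2 to 4 of a word character, then zero or more of a character in [j-o] (captured as 'num'); then the literal 'jb', then one or more of a character in [4-8] (lazy), then one or more of a literal 'p' (captured as 'val'); then optionally a word character (captured).
Matches: at [3:14] → '11yZmjb54p1'; at [15:29] → 'UjInojb445ppp2'; at [34:47] → 'eEmmjb84ppppq'.
`\1` in the replacement pulls in group 1's text for each match.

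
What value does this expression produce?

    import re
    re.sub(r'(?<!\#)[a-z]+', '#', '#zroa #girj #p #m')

'#z# #g# #p #m'

The negative lookaround is zero-width — it rules out positions where the adjacent text would match, without consuming anything.
Matches: at [2:5] → 'roa'; at [8:11] → 'irj'.
`sub` substitutes '#' at each match site.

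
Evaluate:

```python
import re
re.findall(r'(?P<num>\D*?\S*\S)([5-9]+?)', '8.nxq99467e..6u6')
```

[('8.nxq99467e..6u', '6')]

The pattern matches zero or more of a non-digit (lazy), then zero or more of a non-whitespace character, then a non-whitespace character (captured as 'num'); then one or more of a character in [5-9] (lazy) (captured).
Matches: at [0:16] match '8.nxq99467e..6u6', groups = ('8.nxq99467e..6u', '6').
`findall` packs the 2 group values into a tuple for every match.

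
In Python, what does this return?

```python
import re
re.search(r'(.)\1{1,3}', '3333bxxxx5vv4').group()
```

'3333'

The backreference `\1` re-matches whatever the first group consumed, character for character.
`re.search` scans for the first position where the pattern succeeds.
The match spans [0:4] → '3333'.
Captured: group 1 = '3'.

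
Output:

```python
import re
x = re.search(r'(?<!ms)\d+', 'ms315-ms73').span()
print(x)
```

(3, 5)

A negative assertion filters positions out without eating any characters.
`re.search` scans for the first position where the pattern succeeds.
The match spans [3:5] → '15'.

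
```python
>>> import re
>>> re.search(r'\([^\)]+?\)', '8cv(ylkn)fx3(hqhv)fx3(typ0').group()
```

'(ylkn)'

`re.search` scans for the first position where the pattern succeeds.
The match spans [3:9] → '(ylkn)'.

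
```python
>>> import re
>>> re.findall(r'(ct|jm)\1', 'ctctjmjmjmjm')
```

['ct', 'jm', 'jm']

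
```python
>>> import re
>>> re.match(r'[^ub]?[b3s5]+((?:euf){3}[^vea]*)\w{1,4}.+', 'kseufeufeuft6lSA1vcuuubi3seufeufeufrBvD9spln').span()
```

(0, 44)

This matches optionally any character except [ub], then one or more of one of [b3s5]; then the literal 'euf' repeated 3 times, then zero or more of any character except [vea] (captured); then 1 to 4 of a word character, then one or more of any character.
With `match`, the pattern is implicitly anchored at the beginning.
The match spans [0:44] → 'kseufeufeuft6lSA1vcuuubi3seufeufeufrBvD9spln'.
Captured: group 1 = 'eufeufeuft6lSA1'.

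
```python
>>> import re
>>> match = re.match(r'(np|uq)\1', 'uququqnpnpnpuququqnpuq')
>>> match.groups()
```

('uq',)

The backreference `\1` re-matches whatever the first group consumed, character for character.
`re.match` won't scan ahead — the pattern has to work from the very first character.
The match spans [0:4] → 'uquq'.
Captured: group 1 = 'uq'.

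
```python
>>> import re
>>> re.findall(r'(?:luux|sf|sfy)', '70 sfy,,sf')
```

['sf', 'sf']

Branches in `(...|...)` are attempted left-to-right; the first branch that allows the whole pattern to succeed is taken.
`findall` yields the raw match text (2 of them) because the pattern has no groups.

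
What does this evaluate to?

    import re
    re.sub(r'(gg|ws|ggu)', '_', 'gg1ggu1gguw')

'_1_u1_uw'

Branches in `(...|...)` are attempted left-to-right; the first branch that allows the whole pattern to succeed is taken.
`sub` substitutes '_' at each match site.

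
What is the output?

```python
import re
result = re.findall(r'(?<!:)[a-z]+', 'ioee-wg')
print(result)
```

['ioee', 'wg']

A negative assertion filters positions out without eating any characters.
With no groups in the pattern, `findall` gives back each whole match — 2 here.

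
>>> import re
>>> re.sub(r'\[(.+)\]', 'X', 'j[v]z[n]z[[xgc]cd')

`sub` substitutes 'X' at each match site.

'jXcd'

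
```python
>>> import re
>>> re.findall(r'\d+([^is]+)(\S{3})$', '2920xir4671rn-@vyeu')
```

[('rn-@v', 'yeu')]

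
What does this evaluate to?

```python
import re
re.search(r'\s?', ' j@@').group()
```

' '

The match spans [0:1] → ' '.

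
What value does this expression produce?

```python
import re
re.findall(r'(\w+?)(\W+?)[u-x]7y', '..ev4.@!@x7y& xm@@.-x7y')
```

Multiple groups make `findall` return tuples — one 2-tuple for each match.

[('ev4', '.@!@'), ('xm', '@@.-')]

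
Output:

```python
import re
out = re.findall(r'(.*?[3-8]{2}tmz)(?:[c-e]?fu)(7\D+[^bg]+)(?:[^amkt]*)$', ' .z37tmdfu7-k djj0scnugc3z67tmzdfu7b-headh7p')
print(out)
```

[(' .z37tmdfu7-k djj0scnugc3z67tmz', '7b-headh7p')]

2 groups means the one result is a tuple of 2 captured strings — 1 here.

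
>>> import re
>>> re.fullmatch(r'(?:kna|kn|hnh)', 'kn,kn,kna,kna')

`fullmatch` succeeds only if the pattern covers the string from start to end.
Here the string isn't matched end-to-end, so the call returns None.

None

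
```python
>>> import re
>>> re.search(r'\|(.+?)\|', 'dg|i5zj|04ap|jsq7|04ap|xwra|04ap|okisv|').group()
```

'|i5zj|'

The `?` after the quantifier makes it lazy — it takes as little as possible before letting the rest of the pattern try.
Unlike `match`, `search` isn't anchored — it looks for the pattern anywhere in the string.
The match spans [2:8] → '|i5zj|'.
Captured: group 1 = 'i5zj'.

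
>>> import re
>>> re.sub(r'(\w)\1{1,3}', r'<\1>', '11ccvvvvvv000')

'<1><c><v><v><0>'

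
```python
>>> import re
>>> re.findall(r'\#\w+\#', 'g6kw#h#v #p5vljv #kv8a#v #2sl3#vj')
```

['#h#', '#kv8a#', '#2sl3#']

No capturing groups, so `findall` returns the 3 full match strings.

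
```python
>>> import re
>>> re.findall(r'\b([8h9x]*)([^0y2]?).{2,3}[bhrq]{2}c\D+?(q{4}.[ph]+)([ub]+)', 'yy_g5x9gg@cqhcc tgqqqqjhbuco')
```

[('', '', 'qqqqjh', 'bu')]

The pattern matches a word boundary (`\b`, zero-width); then zero or more of one of [8h9x] (captured); then optionally any character except [0y2] (captured); then 2 to 3 of any character, then exactly 2 of one of [bhrq], then a literal 'c'; then one or more of a non-digit (lazy); then exactly 4 of the literal 'q', then any character, then one or more of one of [ph] (captured); then one or more of one of [ub] (captured).
Matches: at [9:26] match '@cqhcc tgqqqqjhbu', groups = ('', '', 'qqqqjh', 'bu').
With 4 capturing groups, `findall` returns a 4-tuple per match.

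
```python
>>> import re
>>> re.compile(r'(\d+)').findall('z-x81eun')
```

['81']

This matches one or more of a digit (captured).
Scanning left to right: at [3:5] match '81', group 1 = '81'.
`findall` collects group 1 from the one match (1 total).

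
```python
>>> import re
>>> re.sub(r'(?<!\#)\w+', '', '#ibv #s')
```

Because the assertion is negative and zero-width, positions next to the forbidden text are skipped.
Every occurrence is swapped for ''.

'#i #s'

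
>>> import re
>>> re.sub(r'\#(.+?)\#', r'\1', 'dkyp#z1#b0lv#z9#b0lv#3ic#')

'dkypz1b0lvz9b0lv3ic'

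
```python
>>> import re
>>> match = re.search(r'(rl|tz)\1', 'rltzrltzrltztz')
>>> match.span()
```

`\1` is not a pattern — it's the concrete string captured by group 1, re-applied verbatim.
Unlike `match`, `search` isn't anchored — it looks for the pattern anywhere in the string.
The match spans [10:14] → 'tztz'.
Captured: group 1 = 'tz'.

(10, 14)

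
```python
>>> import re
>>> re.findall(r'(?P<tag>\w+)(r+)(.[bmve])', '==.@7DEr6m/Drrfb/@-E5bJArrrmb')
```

Pattern: one or more of a word character (captured as 'tag'); then one or more of a literal 'r' (captured); then any character, then one of [bmve] (captured).
Scanning left to right: at [4:10] match '7DEr6m', groups = ('7DE', 'r', '6m'); at [11:16] match 'Drrfb', groups = ('Dr', 'r', 'fb'); at [19:29] match 'E5bJArrrmb', groups = ('E5bJArr', 'r', 'mb').
3 groups means each result is a tuple of 3 captured strings — 3 here.

[('7DE', 'r', '6m'), ('Dr', 'r', 'fb'), ('E5bJArr', 'r', 'mb')]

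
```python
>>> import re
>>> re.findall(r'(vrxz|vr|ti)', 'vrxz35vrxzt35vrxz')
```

['vrxz', 'vrxz', 'vrxz']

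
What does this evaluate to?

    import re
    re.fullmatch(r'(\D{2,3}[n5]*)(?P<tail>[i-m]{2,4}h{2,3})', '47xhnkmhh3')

None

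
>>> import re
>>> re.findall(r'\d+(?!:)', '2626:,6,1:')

['262', '6']

Because the assertion is negative and zero-width, positions next to the forbidden text are skipped.
Walking the string: at [0:3] → '262'; at [6:7] → '6'.
No capturing groups, so `findall` returns the 2 full match strings.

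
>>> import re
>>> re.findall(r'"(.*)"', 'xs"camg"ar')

['camg']

`findall` collects group 1 from the one match (1 total).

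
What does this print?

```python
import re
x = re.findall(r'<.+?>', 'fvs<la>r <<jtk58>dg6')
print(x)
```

['<la>', '<<jtk58>']

Walking the string: at [3:7] → '<la>'; at [9:17] → '<<jtk58>'.
Since nothing is captured, `findall` lists the 2 matched substrings directly.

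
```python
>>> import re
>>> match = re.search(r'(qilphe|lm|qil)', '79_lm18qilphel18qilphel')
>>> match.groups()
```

`re.search` scans for the first position where the pattern succeeds.
The match spans [3:5] → 'lm'.
Captured: group 1 = 'lm'.

('lm',)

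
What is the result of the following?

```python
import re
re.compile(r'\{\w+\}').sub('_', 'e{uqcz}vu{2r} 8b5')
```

'e_vu_ 8b5'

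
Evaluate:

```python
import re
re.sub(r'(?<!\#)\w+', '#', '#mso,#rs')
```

The negative lookaround is zero-width — it rules out positions where the adjacent text would match, without consuming anything.
Matches: at [2:4] → 'so'; at [7:8] → 's'.
Each match is replaced by '#'.

'#m#,#r#'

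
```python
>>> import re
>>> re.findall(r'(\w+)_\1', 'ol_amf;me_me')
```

The backreference `\1` re-matches whatever the first group consumed, character for character.
Because there's exactly one group, `findall` drops the full match and keeps group 1 from the one hit.

['me']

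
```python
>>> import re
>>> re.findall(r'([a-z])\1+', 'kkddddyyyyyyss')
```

['k', 'd', 'y', 's']

After group 1 captures some text, `\1` only succeeds where that same text appears again.
Walking the string: at [0:2] match 'kk', group 1 = 'k'; at [2:6] match 'dddd', group 1 = 'd'; at [6:12] match 'yyyyyy', group 1 = 'y'; at [12:14] match 'ss', group 1 = 's'.
With a single group, `findall` returns only what that group captured — 4 items.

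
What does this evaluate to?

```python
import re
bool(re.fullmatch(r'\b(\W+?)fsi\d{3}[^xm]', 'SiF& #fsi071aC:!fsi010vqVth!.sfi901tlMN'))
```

False

The pattern matches a word boundary (`\b`, zero-width); then one or more of a non-word character (lazy) (captured); then the literal 'fsi', then exactly 3 of a digit, then any character except [xm].
For `fullmatch`, every character of the input must be accounted for by the pattern.
Here the string isn't matched end-to-end, so the call returns None, and `bool(None)` is False.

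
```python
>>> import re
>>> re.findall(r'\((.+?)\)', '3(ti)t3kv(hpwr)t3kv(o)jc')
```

Matches: at [1:5] match '(ti)', group 1 = 'ti'; at [9:15] match '(hpwr)', group 1 = 'hpwr'; at [19:22] match '(o)', group 1 = 'o'.
With a single group, `findall` returns only what that group captured — 3 items.

['ti', 'hpwr', 'o']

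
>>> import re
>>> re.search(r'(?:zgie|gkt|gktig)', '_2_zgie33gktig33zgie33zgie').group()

The match spans [3:7] → 'zgie'.

'zgie'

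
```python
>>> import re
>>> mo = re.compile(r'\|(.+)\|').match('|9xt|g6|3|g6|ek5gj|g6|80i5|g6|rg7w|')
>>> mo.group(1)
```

'9xt|g6|3|g6|ek5gj|g6|80i5|g6|rg7w'

`re.match` won't scan ahead — the pattern has to work from the very first character.
The match spans [0:35] → '|9xt|g6|3|g6|ek5gj|g6|80i5|g6|rg7w|'.
Captured: group 1 = '9xt|g6|3|g6|ek5gj|g6|80i5|g6|rg7w'.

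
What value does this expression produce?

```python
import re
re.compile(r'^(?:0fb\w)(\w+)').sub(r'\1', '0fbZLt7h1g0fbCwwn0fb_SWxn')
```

'Lt7h1g0fbCwwn0fb_SWxn'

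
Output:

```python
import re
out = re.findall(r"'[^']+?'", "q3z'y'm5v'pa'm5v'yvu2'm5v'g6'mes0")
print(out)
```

Walking the string: at [3:6] → "'y'"; at [9:13] → "'pa'"; at [16:22] → "'yvu2'"; at [25:29] → "'g6'".
With no groups in the pattern, `findall` gives back each whole match — 4 here.

["'y'", "'pa'", "'yvu2'", "'g6'"]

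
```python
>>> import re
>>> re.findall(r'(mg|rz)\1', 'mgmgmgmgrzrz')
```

['mg', 'mg', 'rz']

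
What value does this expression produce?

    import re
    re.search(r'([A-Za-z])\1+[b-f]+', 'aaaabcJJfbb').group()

'aaaabc'

`\1` has to match the exact text group 1 already captured.
The match spans [0:6] → 'aaaabc'.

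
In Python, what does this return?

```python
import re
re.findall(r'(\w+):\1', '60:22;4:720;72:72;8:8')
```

['72', '8']

After group 1 captures some text, `\1` only succeeds where that same text appears again.
Because there's exactly one group, `findall` drops the full match and keeps group 1 from each hit.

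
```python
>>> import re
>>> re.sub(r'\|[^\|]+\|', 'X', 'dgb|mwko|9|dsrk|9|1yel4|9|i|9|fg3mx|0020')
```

Every occurrence is swapped for 'X'.

'dgbX9X9X9X9X0020'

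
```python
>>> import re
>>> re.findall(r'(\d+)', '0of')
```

['0']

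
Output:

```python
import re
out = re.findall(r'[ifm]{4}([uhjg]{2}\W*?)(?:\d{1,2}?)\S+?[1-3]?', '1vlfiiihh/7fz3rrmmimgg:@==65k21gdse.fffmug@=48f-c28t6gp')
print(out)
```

Because there's exactly one group, `findall` drops the full match and keeps group 1 from each hit.

['hh/', 'gg:@==', 'ug@=']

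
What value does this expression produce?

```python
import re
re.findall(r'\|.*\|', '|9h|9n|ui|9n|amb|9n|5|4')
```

['|9h|9n|ui|9n|amb|9n|5|']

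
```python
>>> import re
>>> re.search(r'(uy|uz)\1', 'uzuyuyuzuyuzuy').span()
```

(2, 6)

After group 1 captures some text, `\1` only succeeds where that same text appears again.
`search` walks the string left to right and returns the first match it finds.
The match spans [2:6] → 'uyuy'.
Captured: group 1 = 'uy'.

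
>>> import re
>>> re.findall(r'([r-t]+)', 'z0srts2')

['srts']

This matches one or more of a character in [r-t] (captured).
Walking the string: at [2:6] match 'srts', group 1 = 'srts'.
`findall` collects group 1 from the one match (1 total).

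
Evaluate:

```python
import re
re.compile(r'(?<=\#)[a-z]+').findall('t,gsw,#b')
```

The `(?=…)`/`(?<=…)` assertion just peeks at neighbouring text; it doesn't advance the match position.
Matches: at [7:8] → 'b'.
`findall` yields the raw match text (1 of them) because the pattern has no groups.

['b']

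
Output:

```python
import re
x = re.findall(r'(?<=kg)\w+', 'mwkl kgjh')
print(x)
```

['jh']

The positive lookaround only admits positions where the adjacent text matches; those characters stay outside the span.
No capturing groups, so `findall` returns the 1 full match string.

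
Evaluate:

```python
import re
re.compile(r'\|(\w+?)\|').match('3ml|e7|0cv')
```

None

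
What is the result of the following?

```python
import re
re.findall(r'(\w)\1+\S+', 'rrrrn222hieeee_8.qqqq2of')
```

['r']

`\1` has to match the exact text group 1 already captured.
`findall` collects group 1 from the one match (1 total).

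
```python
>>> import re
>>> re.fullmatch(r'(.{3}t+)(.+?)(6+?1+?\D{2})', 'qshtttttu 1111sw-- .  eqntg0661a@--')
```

Pattern: exactly 3 of any character, then one or more of the literal 't' (captured); then one or more of any character (lazy) (captured); then one or more of the literal '6' (lazy), then one or more of a literal '1' (lazy), then exactly 2 of a non-digit (captured).
`re.fullmatch` requires the pattern to consume the entire string.
Here the pattern can't cover the whole string, so the call returns None.

None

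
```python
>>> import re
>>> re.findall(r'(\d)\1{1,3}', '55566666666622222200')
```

A backreference is literal: `\1` must see the identical characters the first group matched.
Matches: at [0:3] match '555', group 1 = '5'; at [3:7] match '6666', group 1 = '6'; at [7:11] match '6666', group 1 = '6'; at [12:16] match '2222', group 1 = '2'; at [16:18] match '22', group 1 = '2'; ….
`findall` collects group 1 from each match (6 total).

['5', '6', '6', '2', '2', '0']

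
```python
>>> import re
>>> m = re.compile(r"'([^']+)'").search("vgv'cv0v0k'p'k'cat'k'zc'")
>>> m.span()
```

(3, 11)

Unlike `match`, `search` isn't anchored — it looks for the pattern anywhere in the string.
The match spans [3:11] → "'cv0v0k'".
Captured: group 1 = 'cv0v0k'.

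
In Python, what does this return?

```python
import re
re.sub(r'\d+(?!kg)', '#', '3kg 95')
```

'3kg #'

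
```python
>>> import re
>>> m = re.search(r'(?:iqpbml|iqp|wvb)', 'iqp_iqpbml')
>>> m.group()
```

'iqp'

The match spans [0:3] → 'iqp'.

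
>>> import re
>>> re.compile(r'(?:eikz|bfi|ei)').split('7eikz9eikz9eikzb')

['7', '9', '9', 'b']

`|` is ordered: at each position the engine commits to the first alternative that works.
Splitting on the pattern gives 4 pieces.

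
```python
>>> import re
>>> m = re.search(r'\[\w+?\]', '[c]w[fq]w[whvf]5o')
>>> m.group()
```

The match spans [0:3] → '[c]'.

'[c]'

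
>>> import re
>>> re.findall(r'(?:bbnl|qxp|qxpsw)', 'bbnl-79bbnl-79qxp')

['bbnl', 'bbnl', 'qxp']

Walking the string: at [0:4] → 'bbnl'; at [7:11] → 'bbnl'; at [14:17] → 'qxp'.
No capturing groups, so `findall` returns the 3 full match strings.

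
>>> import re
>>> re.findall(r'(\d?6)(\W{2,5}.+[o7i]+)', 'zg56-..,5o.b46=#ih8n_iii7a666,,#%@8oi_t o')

[('56', '-..,5o.b46=#ih8n_iii7a666,,#%@8oi_t o')]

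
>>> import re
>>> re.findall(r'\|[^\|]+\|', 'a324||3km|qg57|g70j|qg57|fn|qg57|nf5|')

Walking the string: at [5:10] → '|3km|'; at [14:20] → '|g70j|'; at [24:28] → '|fn|'; at [32:37] → '|nf5|'.
No capturing groups, so `findall` returns the 4 full match strings.

['|3km|', '|g70j|', '|fn|', '|nf5|']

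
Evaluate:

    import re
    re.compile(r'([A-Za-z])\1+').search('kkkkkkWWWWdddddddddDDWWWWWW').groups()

('k',)

The match spans [0:6] → 'kkkkkk'.
Captured: group 1 = 'k'.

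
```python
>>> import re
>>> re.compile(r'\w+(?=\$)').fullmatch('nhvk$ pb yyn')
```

None

The positive lookaround only admits positions where the adjacent text matches; those characters stay outside the span.
`re.fullmatch` is like wrapping the pattern in `^…$` (in single-line mode).
Here there's no way to consume every character, so the call returns None.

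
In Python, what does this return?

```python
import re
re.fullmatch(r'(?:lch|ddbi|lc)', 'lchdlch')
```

None

`re.fullmatch` requires the pattern to consume the entire string.
Here the pattern can't cover the whole string, so the call returns None.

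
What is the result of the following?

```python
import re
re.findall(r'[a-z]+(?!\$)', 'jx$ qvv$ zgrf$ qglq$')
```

`(?!…)`/`(?<!…)` only lets a position through if the neighbouring text does NOT match; no characters are consumed.
With no groups in the pattern, `findall` gives back each whole match — 4 here.

['j', 'qv', 'zgr', 'qgl']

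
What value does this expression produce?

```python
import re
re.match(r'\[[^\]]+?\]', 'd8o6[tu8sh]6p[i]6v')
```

With `match`, the pattern is implicitly anchored at the beginning.
Here position 0 doesn't satisfy it, so the call returns None.

None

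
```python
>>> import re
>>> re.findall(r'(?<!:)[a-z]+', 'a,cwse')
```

['a', 'cwse']

The negative lookahead/lookbehind blocks any match where the forbidden context is present.
`findall` yields the raw match text (2 of them) because the pattern has no groups.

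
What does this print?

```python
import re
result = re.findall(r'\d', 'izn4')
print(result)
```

This matches a digit.
Matches: at [3:4] → '4'.
Since nothing is captured, `findall` lists the 1 matched substring directly.

['4']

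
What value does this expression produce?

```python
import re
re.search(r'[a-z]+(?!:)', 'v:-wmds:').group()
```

'wmd'

`(?!…)`/`(?<!…)` only lets a position through if the neighbouring text does NOT match; no characters are consumed.
`search` walks the string left to right and returns the first match it finds.
The match spans [3:6] → 'wmd'.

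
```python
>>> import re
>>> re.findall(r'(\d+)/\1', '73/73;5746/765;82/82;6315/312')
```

['73', '82']

`\1` has to match the exact text group 1 already captured.
Scanning left to right: at [0:5] match '73/73', group 1 = '73'; at [15:20] match '82/82', group 1 = '82'.
`findall` collects group 1 from each match (2 total).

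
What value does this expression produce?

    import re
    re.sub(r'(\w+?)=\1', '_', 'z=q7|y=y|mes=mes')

'z=q7|_|_'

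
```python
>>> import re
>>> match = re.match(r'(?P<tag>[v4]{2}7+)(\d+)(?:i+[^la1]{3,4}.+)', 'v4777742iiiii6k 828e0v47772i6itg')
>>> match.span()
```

(0, 32)

Pattern: exactly 2 of one of [v4], then one or more of a literal '7' (captured as 'tag'); then one or more of a digit (captured); then one or more of the literal 'i', then 3 to 4 of any character except [la1], then one or more of any character (non-capturing group).
`re.match` only tries the pattern at the start of the string.
The match spans [0:32] → 'v4777742iiiii6k 828e0v47772i6itg'.
Captured: group 1 = 'v47777', group 2 = '42'.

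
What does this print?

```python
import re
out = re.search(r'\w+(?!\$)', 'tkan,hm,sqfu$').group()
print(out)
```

tkan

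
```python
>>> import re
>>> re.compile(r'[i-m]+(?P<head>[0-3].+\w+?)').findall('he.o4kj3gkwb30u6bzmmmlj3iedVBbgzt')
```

With a single group, `findall` returns only what that group captured — 1 item.

['3gkwb30u6bzmmmlj3iedVBbgzt']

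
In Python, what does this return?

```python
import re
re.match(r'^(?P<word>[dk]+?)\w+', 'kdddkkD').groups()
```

('k',)

The pattern matches anchored at the start of the string; then one or more of one of [dk] (lazy) (captured as 'word'); then one or more of a word character.
A non-greedy quantifier consumes as few characters as it can — just enough that the remainder of the pattern still matches from where it stops; whatever follows it matches normally.
`re.match` won't scan ahead — the pattern has to work from the very first character.
The match spans [0:7] → 'kdddkkD'.
Captured: group 1 = 'k'.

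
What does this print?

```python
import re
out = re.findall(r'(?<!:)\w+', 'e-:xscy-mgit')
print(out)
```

['e', 'scy', 'mgit']

The negative lookahead/lookbehind blocks any match where the forbidden context is present.
Scanning left to right: at [0:1] → 'e'; at [4:7] → 'scy'; at [8:12] → 'mgit'.
No capturing groups, so `findall` returns the 3 full match strings.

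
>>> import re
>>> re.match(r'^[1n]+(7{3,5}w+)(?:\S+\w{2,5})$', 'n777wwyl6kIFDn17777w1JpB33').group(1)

Pattern: anchored at the start of the string; then one or more of one of [1n]; then 3 to 5 of a literal '7', then one or more of a literal 'w' (captured); then one or more of a non-whitespace character, then 2 to 5 of a word character (non-capturing group); then anchored at the end.
`re.match` won't scan ahead — the pattern has to work from the very first character.
The match spans [0:26] → 'n777wwyl6kIFDn17777w1JpB33'.
Captured: group 1 = '777ww'.

'777ww'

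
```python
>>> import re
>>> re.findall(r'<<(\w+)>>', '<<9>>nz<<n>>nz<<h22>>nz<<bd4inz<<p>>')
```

['9', 'n', 'h22', 'p']

With a single group, `findall` returns only what that group captured — 4 items.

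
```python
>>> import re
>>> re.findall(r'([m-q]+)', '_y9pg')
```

['p']

Pattern: one or more of a character in [m-q] (captured).
Walking the string: at [3:4] match 'p', group 1 = 'p'.
`findall` collects group 1 from the one match (1 total).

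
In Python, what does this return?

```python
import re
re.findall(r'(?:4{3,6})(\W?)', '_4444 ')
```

This matches 3 to 6 of a literal '4' (non-capturing group); then optionally a non-word character (captured).
Walking the string: at [1:6] match '4444 ', group 1 = ' '.
With a single group, `findall` returns only what that group captured — 1 item.

[' ']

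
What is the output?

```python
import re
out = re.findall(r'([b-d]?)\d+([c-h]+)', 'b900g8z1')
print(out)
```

[('b', 'g')]

The pattern matches optionally a character in [b-d] (captured); then one or more of a digit; then one or more of a character in [c-h] (captured).
Walking the string: at [0:5] match 'b900g', groups = ('b', 'g').
`findall` packs the 2 group values into a tuple for every match.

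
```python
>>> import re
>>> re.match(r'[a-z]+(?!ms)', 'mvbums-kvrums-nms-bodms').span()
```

(0, 6)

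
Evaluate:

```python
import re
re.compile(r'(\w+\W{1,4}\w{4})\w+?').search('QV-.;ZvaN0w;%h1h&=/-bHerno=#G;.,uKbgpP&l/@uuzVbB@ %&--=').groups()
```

Pattern: one or more of a word character, then 1 to 4 of a non-word character, then exactly 4 of a word character (captured); then one or more of a word character (lazy).
`re.search` scans for the first position where the pattern succeeds.
The match spans [0:10] → 'QV-.;ZvaN0'.
Captured: group 1 = 'QV-.;ZvaN'.

('QV-.;ZvaN',)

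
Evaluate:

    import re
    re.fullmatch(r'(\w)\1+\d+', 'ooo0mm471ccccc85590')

None

`re.fullmatch` is like wrapping the pattern in `^…$` (in single-line mode).
Here the string isn't matched end-to-end, so the call returns None.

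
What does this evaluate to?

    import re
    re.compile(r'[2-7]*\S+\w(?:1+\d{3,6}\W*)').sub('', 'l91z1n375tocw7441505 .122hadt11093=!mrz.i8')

Pattern: zero or more of a character in [2-7], then one or more of a non-whitespace character, then a word character; then one or more of a literal '1', then 3 to 6 of a digit, then zero or more of a non-word character (non-capturing group).
Every occurrence is swapped for ''.

'mrz.i8'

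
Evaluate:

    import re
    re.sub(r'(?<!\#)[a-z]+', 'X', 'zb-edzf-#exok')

'X-X-#eX'

`(?!…)`/`(?<!…)` only lets a position through if the neighbouring text does NOT match; no characters are consumed.
Every occurrence is swapped for 'X'.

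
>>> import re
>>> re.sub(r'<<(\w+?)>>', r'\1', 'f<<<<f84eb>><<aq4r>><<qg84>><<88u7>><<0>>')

'f<<f84ebaq4rqg8488u70'

Matches: at [3:12] → '<<f84eb>>'; at [12:20] → '<<aq4r>>'; at [20:28] → '<<qg84>>'; at [28:36] → '<<88u7>>'; at [36:41] → '<<0>>'.
Each match is replaced using the text its own group 1 captured.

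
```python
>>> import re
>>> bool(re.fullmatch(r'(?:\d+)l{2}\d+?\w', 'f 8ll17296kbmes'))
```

False

`re.fullmatch` requires the pattern to consume the entire string.
Here the string isn't matched end-to-end, so the call returns None, and `bool(None)` is False.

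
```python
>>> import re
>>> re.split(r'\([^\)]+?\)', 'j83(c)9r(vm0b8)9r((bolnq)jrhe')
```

Matches to split on: at [3:6] → '(c)'; at [8:15] → '(vm0b8)'; at [17:25] → '((bolnq)'.
Splitting on the pattern gives 4 pieces.

['j83', '9r', '9r', 'jrhe']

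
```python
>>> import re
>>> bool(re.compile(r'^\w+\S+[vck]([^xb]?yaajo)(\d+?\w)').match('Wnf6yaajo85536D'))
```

`re.match` only tries the pattern at the start of the string.
Here position 0 doesn't satisfy it, so the call returns None, and `bool(None)` is False.

False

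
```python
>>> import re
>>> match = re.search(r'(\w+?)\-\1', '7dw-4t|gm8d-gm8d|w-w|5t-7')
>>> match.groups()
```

The backreference `\1` re-matches whatever the first group consumed, character for character.
`re.search` scans for the first position where the pattern succeeds.
The match spans [7:16] → 'gm8d-gm8d'.
Captured: group 1 = 'gm8d'.

('gm8d',)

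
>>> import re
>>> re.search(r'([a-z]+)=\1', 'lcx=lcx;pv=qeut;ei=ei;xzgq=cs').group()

The backreference `\1` re-matches whatever the first group consumed, character for character.
Unlike `match`, `search` isn't anchored — it looks for the pattern anywhere in the string.
The match spans [0:7] → 'lcx=lcx'.
Captured: group 1 = 'lcx'.

'lcx=lcx'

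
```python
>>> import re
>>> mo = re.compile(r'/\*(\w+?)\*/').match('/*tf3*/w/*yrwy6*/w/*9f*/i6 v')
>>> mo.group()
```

'/*tf3*/'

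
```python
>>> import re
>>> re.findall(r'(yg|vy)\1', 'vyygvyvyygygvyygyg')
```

['vy', 'yg', 'yg']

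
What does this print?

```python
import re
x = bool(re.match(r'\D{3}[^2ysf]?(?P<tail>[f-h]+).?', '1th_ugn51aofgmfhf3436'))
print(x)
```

False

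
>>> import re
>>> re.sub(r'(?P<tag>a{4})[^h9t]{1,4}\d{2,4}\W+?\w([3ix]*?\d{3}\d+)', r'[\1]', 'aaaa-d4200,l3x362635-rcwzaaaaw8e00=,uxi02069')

'[aaaa]-rcwz[aaaa]'

This matches exactly 4 of a literal 'a' (captured as 'tag'); then 1 to 4 of any character except [h9t]; then 2 to 4 of a digit, then one or more of a non-word character (lazy), then a word character; then zero or more of one of [3ix] (lazy), then exactly 3 of a digit, then one or more of a digit (captured).
Matches: at [0:20] → 'aaaa-d4200,l3x362635'; at [25:44] → 'aaaaw8e00=,uxi02069'.
Each match is replaced using the text its own group 1 captured.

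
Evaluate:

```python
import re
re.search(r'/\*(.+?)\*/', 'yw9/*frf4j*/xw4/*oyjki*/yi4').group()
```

With the lazy modifier that quantifier settles for the fewest repetitions that let the rest of the pattern succeed (the atoms after it are unaffected and can still be greedy).
The match spans [3:12] → '/*frf4j*/'.

'/*frf4j*/'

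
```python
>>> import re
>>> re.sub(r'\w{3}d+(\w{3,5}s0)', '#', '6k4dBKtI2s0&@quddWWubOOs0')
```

The pattern matches exactly 3 of a word character, then one or more of a literal 'd'; then 3 to 5 of a word character, then the literal 's0' (captured).
Matches: at [0:11] → '6k4dBKtI2s0'.
`sub` substitutes '#' at each match site.

'#&@quddWWubOOs0'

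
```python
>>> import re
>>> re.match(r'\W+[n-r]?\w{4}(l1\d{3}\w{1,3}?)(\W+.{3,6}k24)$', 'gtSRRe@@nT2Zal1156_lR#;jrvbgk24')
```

None

`re.match` won't scan ahead — the pattern has to work from the very first character.
Here the pattern fails at index 0, so the call returns None.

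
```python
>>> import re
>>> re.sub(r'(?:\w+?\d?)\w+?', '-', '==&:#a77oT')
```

Pattern: one or more of a word character (lazy), then optionally a digit (non-capturing group); then one or more of a word character (lazy).
A `+?`/`*?`/`{m,n}?` starts at its minimum and grows only as far as needed for what follows to match.
Matches: at [5:8] → 'a77'; at [8:10] → 'oT'.
Every occurrence is swapped for '-'.

'==&:#--'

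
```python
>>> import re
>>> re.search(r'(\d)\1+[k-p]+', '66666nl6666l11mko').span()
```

(0, 7)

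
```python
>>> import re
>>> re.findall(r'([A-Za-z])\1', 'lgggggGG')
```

['g', 'g', 'G']

`\1` is not a pattern — it's the concrete string captured by group 1, re-applied verbatim.
Matches: at [1:3] match 'gg', group 1 = 'g'; at [3:5] match 'gg', group 1 = 'g'; at [6:8] match 'GG', group 1 = 'G'.
One capturing group, so `findall` returns just the captured substring from each match — 3 in all.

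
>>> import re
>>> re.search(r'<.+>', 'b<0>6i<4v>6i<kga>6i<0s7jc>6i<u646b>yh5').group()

'<0>6i<4v>6i<kga>6i<0s7jc>6i<u646b>'

The match spans [1:35] → '<0>6i<4v>6i<kga>6i<0s7jc>6i<u646b>'.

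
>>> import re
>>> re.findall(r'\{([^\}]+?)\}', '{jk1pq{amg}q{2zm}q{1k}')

['jk1pq{amg', '2zm', '1k']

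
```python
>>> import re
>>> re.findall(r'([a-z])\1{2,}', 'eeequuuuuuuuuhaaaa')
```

`\1` has to match the exact text group 1 already captured.
Matches: at [0:3] match 'eee', group 1 = 'e'; at [4:13] match 'uuuuuuuuu', group 1 = 'u'; at [14:18] match 'aaaa', group 1 = 'a'.
`findall` collects group 1 from each match (3 total).

['e', 'u', 'a']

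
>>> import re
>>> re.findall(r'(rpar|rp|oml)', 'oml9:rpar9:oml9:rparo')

Alternation isn't longest-match — the leftmost alternative that fits at this position is chosen.
With a single group, `findall` returns only what that group captured — 4 items.

['oml', 'rpar', 'oml', 'rpar']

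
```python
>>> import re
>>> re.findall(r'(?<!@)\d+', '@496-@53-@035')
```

A negative assertion filters positions out without eating any characters.
Scanning left to right: at [2:4] → '96'; at [7:8] → '3'; at [11:13] → '35'.
`findall` yields the raw match text (3 of them) because the pattern has no groups.

['96', '3', '35']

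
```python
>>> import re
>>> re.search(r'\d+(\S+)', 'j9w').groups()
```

Pattern: one or more of a digit; then one or more of a non-whitespace character (captured).
`search` walks the string left to right and returns the first match it finds.
The match spans [1:3] → '9w'.
Captured: group 1 = 'w'.

('w',)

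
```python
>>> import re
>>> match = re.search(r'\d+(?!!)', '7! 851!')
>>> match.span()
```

The negative lookaround is zero-width — it rules out positions where the adjacent text would match, without consuming anything.
Unlike `match`, `search` isn't anchored — it looks for the pattern anywhere in the string.
The match spans [3:5] → '85'.

(3, 5)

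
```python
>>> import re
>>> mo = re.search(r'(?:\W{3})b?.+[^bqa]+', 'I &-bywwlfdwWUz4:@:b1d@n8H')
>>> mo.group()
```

Pattern: exactly 3 of a non-word character (non-capturing group); then optionally a literal 'b', then one or more of any character, then one or more of any character except [bqa].
`re.search` scans for the first position where the pattern succeeds.
The match spans [1:26] → ' &-bywwlfdwWUz4:@:b1d@n8H'.

' &-bywwlfdwWUz4:@:b1d@n8H'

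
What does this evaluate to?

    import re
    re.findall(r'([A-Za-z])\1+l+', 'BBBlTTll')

`\1` has to match the exact text group 1 already captured.
Because there's exactly one group, `findall` drops the full match and keeps group 1 from each hit.

['B', 'T']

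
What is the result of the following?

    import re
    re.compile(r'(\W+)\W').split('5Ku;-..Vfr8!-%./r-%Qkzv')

Pattern: one or more of a non-word character (captured); then a non-word character.
Matches to split on: at [3:7] → ';-..'; at [11:16] → '!-%./'; at [17:19] → '-%'.
`re.split` interleaves the captured-group text with the surrounding fragments.

['5Ku', ';-.', 'Vfr8', '!-%.', 'r', '-', 'Qkzv']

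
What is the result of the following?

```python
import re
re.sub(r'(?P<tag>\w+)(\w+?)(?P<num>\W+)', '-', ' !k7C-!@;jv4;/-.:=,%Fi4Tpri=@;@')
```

Every occurrence is swapped for '-'.

' !---'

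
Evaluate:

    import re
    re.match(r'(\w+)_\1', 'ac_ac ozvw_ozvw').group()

'ac_ac'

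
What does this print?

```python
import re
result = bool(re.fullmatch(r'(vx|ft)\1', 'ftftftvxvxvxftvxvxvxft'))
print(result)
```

A backreference is literal: `\1` must see the identical characters the first group matched.
For `fullmatch`, every character of the input must be accounted for by the pattern.
Here there's no way to consume every character, so the call returns None, and `bool(None)` is False.

False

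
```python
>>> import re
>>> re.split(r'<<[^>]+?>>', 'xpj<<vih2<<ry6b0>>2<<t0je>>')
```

['xpj', '2', '']

Each match becomes a cut point; 3 segments remain.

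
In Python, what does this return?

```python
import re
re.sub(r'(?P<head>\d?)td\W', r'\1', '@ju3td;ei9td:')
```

The replacement refers to a captured group, so each match is rewritten using its own captured text.

'@ju3ei9'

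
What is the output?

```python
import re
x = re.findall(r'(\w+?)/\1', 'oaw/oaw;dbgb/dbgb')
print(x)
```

After group 1 captures some text, `\1` only succeeds where that same text appears again.
Walking the string: at [0:7] match 'oaw/oaw', group 1 = 'oaw'; at [8:17] match 'dbgb/dbgb', group 1 = 'dbgb'.
`findall` collects group 1 from each match (2 total).

['oaw', 'dbgb']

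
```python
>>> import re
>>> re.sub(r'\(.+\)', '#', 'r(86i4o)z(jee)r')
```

'r#r'

`sub` substitutes '#' at each match site.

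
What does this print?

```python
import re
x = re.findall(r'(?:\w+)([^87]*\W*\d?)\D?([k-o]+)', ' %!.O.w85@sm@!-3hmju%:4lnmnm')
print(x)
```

[('@sm@!-3hmju%:4lnmn', 'm')]

This matches one or more of a word character (non-capturing group); then zero or more of any character except [87], then zero or more of a non-word character, then optionally a digit (captured); then optionally a non-digit; then one or more of a character in [k-o] (captured).
`findall` packs the 2 group values into a tuple for every match.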